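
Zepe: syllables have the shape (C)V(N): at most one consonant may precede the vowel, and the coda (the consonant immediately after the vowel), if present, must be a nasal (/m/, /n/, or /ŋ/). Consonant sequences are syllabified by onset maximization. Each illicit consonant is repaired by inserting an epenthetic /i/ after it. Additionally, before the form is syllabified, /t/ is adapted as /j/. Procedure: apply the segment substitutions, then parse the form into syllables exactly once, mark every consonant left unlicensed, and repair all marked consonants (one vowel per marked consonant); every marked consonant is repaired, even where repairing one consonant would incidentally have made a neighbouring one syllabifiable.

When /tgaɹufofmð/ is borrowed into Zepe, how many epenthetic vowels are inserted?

After substitution the input is /jgaɹufofmð/.
The unsyllabifiable consonants are /j/, /f/, /m/, /ð/; each receives one epenthetic vowel.

4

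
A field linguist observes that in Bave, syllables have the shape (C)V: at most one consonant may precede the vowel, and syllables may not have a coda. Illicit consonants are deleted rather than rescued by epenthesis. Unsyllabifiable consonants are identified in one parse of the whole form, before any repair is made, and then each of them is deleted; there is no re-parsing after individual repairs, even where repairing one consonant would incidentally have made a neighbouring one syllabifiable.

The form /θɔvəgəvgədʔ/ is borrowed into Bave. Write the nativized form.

θɔvəgəgə

Syllabifying with onset maximization leaves /v/, /d/, /ʔ/ stranded (no codas are permitted; onsets are limited to one consonant).
Deleting the stranded consonants removes /v/, /d/, /ʔ/.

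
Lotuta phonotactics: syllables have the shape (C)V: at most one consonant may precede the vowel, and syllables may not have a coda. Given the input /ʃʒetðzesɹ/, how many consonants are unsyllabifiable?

5

Under (C)V, the unsyllabifiable consonants are /ʃ/, /t/, /ð/, /s/, /ɹ/ (no codas are permitted; onsets are limited to one consonant).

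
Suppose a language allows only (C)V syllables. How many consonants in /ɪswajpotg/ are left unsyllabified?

4

Under (C)V, the unsyllabifiable consonants are /s/, /j/, /t/, /g/ (no codas are permitted; onsets are limited to one consonant).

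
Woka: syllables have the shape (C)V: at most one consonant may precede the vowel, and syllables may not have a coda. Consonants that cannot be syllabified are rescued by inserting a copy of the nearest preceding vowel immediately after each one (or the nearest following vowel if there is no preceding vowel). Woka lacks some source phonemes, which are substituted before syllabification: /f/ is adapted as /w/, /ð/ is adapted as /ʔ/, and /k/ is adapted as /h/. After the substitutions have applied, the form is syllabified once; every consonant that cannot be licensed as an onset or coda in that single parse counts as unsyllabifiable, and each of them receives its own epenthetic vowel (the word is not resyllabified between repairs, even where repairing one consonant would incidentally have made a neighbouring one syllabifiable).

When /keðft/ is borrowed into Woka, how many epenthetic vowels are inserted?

3

After substitution the input is /heʔwt/.
The unsyllabifiable consonants are /ʔ/, /w/, /t/; each receives one epenthetic vowel.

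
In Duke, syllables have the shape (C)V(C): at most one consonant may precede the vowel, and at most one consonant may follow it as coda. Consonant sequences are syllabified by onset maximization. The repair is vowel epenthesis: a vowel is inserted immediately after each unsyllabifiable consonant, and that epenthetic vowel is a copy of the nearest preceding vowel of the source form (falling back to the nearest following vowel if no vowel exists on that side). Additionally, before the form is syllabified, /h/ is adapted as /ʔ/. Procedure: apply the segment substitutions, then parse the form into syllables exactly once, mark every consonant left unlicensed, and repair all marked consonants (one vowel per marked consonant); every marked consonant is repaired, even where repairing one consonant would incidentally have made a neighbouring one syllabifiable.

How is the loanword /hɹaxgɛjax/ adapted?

Substitution: /h/ → /ʔ/, giving /ʔɹaxgɛjax/.
Syllabifying with onset maximization leaves /ʔ/ stranded (at most one coda consonant is licensed; onsets are limited to one consonant).
Inserting the epenthetic vowel yields /ʔ/ → /ʔa/.

ʔaɹaxgɛjax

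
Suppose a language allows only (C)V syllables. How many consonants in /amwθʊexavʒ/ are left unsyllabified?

Syllabifying with onset maximization leaves /m/, /w/, /v/, /ʒ/ stranded (no codas are permitted; onsets are limited to one consonant).

4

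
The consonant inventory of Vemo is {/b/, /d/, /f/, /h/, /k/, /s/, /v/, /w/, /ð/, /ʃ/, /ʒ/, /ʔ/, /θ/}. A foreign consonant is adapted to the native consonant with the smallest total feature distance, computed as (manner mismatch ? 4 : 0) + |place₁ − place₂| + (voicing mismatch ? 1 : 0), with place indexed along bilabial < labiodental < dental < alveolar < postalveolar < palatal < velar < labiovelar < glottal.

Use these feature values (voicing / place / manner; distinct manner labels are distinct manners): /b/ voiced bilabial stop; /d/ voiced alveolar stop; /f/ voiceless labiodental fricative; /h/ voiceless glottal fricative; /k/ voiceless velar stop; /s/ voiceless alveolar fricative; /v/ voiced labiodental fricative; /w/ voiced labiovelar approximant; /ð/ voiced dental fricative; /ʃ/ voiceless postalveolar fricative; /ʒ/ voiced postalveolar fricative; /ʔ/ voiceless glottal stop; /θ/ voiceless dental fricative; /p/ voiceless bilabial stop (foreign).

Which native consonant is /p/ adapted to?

b

/b/ is closest: same manner (stop), place distance 0 (bilabial→bilabial), voicing differs (+1); total 1. Next closest is /d/ at distance 4.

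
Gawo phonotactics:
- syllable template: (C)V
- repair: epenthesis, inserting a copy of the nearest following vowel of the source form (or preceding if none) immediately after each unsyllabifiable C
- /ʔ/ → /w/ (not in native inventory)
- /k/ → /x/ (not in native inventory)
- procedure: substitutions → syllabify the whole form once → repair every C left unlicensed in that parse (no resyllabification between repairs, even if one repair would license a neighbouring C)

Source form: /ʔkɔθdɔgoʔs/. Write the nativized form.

Substitution: /ʔ/ → /w/, /k/ → /x/, giving /wxɔθdɔgows/.
Under (C)V, the unsyllabifiable consonants are /w/, /θ/, /w/, /s/ (no codas are permitted; onsets are limited to one consonant).
Epenthesis after each stranded consonant: /w/ → /wɔ/, /θ/ → /θɔ/, /w/ → /wo/, /s/ → /so/.

wɔxɔθɔdɔgowoso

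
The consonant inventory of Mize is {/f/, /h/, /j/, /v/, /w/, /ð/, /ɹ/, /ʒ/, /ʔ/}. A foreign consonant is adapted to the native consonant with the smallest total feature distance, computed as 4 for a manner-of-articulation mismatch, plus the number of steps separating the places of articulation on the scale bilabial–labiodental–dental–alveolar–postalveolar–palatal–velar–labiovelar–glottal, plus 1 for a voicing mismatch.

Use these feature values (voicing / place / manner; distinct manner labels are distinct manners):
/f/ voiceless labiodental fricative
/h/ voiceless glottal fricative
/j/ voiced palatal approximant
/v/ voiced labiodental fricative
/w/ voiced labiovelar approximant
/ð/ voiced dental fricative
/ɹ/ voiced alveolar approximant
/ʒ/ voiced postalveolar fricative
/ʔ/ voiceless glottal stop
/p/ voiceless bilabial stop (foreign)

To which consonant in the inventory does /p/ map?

f

/f/ is closest: manner differs (stop→fricative, +4), place distance 1 (bilabial→labiodental), same voicing; total 5. Next closest is /v/ at distance 6.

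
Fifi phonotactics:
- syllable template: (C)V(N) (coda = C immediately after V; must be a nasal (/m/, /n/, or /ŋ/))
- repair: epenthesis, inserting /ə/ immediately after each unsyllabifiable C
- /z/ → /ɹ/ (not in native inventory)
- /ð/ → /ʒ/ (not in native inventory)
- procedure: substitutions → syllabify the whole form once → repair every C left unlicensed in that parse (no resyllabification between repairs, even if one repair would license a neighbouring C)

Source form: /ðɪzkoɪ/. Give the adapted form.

ʒɪɹəkoɪ

Substitution: /ð/ → /ʒ/, /z/ → /ɹ/, giving /ʒɪɹkoɪ/.
Syllabifying with onset maximization leaves /ɹ/ stranded (only a nasal (/m/, /n/, or /ŋ/) is licensed in coda position; onsets are limited to one consonant).
Inserting the epenthetic vowel yields /ɹ/ → /ɹə/.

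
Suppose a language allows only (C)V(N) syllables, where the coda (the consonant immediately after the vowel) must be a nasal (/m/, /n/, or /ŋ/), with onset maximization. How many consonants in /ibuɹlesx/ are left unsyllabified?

3

The consonants /ɹ/, /s/, /x/ cannot be parsed into a legal (C)V(N) syllable (only a nasal (/m/, /n/, or /ŋ/) is licensed in coda position; onsets are limited to one consonant).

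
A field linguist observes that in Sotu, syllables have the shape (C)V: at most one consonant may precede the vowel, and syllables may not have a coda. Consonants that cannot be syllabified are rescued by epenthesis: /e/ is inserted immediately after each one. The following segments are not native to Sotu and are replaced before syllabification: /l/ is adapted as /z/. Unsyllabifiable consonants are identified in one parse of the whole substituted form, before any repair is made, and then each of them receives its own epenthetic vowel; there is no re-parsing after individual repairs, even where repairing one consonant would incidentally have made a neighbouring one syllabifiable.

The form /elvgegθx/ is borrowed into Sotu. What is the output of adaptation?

Substitution: /l/ → /z/, giving /ezvgegθx/.
Syllabifying with onset maximization leaves /z/, /v/, /g/, /θ/, /x/ stranded (no codas are permitted; onsets are limited to one consonant).
Epenthesis after each stranded consonant: /z/ → /ze/, /v/ → /ve/, /g/ → /ge/, /θ/ → /θe/, /x/ → /xe/.

ezevegegeθexe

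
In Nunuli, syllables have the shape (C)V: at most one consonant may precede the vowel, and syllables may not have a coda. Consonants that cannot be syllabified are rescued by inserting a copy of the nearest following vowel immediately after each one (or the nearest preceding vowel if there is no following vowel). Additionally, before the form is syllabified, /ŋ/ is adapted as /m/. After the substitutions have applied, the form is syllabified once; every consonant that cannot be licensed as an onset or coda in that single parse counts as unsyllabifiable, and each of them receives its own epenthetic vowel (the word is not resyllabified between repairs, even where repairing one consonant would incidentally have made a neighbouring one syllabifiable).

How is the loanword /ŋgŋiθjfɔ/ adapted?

migimiθɔjɔfɔ

Substitution: /ŋ/ → /m/, giving /mgmiθjfɔ/.
Syllabifying with onset maximization leaves /m/, /g/, /θ/, /j/ stranded (no codas are permitted; onsets are limited to one consonant).
Each unlicensed consonant becomes the onset of a new syllable: /m/ → /mi/, /g/ → /gi/, /θ/ → /θɔ/, /j/ → /jɔ/.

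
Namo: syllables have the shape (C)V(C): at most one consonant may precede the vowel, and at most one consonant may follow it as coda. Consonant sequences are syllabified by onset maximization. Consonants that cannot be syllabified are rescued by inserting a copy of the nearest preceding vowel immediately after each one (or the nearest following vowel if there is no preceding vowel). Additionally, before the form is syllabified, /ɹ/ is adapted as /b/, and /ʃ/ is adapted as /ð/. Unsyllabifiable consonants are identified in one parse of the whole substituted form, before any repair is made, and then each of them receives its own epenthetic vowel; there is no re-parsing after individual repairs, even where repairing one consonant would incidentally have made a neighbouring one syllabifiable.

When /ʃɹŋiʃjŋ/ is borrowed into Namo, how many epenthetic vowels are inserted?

4

After substitution the input is /ðbŋiðjŋ/.
The unsyllabifiable consonants are /ð/, /b/, /j/, /ŋ/; each receives one epenthetic vowel.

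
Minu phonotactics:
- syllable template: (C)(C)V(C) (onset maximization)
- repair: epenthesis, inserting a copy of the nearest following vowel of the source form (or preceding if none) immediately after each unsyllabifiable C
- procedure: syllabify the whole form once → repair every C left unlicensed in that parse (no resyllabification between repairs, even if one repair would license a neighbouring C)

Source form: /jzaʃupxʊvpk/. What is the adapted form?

The consonants /p/, /k/ cannot be parsed into a legal (C)(C)V(C) syllable (at most one coda consonant is licensed; onsets may contain at most 2 consonants).
Epenthesis after each stranded consonant: /p/ → /pʊ/, /k/ → /kʊ/.

jzaʃupxʊvpʊkʊ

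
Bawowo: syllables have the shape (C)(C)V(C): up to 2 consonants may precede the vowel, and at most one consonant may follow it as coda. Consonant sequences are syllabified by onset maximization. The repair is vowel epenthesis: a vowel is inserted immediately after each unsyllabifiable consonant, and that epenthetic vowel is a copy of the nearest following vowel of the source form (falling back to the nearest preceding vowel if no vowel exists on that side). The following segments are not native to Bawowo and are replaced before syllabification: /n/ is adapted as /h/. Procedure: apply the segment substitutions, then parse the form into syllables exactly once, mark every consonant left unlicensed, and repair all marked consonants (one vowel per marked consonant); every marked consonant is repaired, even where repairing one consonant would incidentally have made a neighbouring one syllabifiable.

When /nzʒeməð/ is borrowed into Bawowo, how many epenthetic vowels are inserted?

After substitution the input is /hzʒeməð/.
The unsyllabifiable consonants are /h/; each receives one epenthetic vowel.

1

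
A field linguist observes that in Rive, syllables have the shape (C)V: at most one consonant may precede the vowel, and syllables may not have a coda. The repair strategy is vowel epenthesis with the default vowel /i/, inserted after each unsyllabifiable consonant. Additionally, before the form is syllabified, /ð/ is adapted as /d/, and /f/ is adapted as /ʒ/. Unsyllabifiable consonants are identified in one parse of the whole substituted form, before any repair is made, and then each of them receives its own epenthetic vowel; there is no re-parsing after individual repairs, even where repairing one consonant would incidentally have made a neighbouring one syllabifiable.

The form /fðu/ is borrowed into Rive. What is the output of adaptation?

ʒidu

Substitution: /f/ → /ʒ/, /ð/ → /d/, giving /ʒdu/.
Syllabifying with onset maximization leaves /ʒ/ stranded (no codas are permitted; onsets are limited to one consonant).
Inserting the epenthetic vowel yields /ʒ/ → /ʒi/.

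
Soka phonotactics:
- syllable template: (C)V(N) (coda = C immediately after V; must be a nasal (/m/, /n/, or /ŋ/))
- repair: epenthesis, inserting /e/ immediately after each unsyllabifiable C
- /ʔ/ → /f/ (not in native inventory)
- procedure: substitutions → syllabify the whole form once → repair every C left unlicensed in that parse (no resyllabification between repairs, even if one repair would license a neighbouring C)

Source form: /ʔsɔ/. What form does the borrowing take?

fesɔ

Substitution: /ʔ/ → /f/, giving /fsɔ/.
Under (C)V(N), the unsyllabifiable consonants are /f/ (only a nasal (/m/, /n/, or /ŋ/) is licensed in coda position; onsets are limited to one consonant).
Inserting the epenthetic vowel yields /f/ → /fe/.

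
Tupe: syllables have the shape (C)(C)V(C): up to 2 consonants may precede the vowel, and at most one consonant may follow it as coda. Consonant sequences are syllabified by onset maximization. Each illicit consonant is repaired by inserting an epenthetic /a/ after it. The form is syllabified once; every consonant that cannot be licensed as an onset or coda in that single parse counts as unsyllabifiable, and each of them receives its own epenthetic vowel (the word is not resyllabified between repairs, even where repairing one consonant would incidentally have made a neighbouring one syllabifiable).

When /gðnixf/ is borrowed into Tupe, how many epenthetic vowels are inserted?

2

The unsyllabifiable consonants are /g/, /f/; each receives one epenthetic vowel.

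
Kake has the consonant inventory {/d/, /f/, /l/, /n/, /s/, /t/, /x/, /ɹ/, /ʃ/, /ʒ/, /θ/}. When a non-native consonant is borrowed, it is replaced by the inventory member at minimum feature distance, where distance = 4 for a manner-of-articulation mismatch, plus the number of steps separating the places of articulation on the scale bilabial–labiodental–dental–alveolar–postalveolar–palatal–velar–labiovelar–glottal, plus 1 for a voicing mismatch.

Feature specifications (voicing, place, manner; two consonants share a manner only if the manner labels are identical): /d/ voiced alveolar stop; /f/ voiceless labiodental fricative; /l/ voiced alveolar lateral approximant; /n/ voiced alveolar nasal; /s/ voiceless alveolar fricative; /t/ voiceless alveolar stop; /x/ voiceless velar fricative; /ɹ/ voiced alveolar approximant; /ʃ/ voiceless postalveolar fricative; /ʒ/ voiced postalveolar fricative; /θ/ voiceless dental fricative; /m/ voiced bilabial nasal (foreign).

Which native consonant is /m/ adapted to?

n

/n/ is closest: same manner (nasal), place distance 3 (bilabial→alveolar), same voicing; total 3. Next closest is /f/ at distance 6.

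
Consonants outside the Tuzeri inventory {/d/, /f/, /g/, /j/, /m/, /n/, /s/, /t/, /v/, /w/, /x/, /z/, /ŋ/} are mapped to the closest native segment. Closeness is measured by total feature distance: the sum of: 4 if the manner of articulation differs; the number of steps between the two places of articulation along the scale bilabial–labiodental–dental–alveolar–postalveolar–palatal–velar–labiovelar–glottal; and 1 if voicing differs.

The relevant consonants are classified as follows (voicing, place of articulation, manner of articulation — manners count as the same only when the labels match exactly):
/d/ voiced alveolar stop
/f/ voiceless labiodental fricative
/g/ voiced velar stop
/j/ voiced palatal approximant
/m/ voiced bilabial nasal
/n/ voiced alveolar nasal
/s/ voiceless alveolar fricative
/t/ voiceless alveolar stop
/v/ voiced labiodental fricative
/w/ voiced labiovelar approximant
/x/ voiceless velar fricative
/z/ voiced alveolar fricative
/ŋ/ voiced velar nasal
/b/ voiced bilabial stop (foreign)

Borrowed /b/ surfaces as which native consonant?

/d/ is closest: same manner (stop), place distance 3 (bilabial→alveolar), same voicing; total 3. Next closest is /m/ at distance 4.

d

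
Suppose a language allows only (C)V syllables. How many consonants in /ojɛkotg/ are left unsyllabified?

Syllabifying with onset maximization leaves /t/, /g/ stranded (no codas are permitted; onsets are limited to one consonant).

2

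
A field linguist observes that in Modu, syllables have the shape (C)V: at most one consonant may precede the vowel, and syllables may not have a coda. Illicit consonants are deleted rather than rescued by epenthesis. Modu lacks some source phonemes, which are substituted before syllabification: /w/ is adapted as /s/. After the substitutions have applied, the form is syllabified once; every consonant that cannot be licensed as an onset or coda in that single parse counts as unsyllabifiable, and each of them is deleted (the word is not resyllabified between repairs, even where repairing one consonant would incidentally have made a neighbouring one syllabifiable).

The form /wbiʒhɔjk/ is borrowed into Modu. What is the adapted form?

Substitution: /w/ → /s/, giving /sbiʒhɔjk/.
Under (C)V, the unsyllabifiable consonants are /s/, /ʒ/, /j/, /k/ (no codas are permitted; onsets are limited to one consonant).
Each unlicensed consonant is deleted: /s/, /ʒ/, /j/, /k/.

bihɔ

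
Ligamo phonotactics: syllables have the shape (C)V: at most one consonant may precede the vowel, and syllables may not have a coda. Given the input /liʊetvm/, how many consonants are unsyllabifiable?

Syllabifying with onset maximization leaves /t/, /v/, /m/ stranded (no codas are permitted; onsets are limited to one consonant).

3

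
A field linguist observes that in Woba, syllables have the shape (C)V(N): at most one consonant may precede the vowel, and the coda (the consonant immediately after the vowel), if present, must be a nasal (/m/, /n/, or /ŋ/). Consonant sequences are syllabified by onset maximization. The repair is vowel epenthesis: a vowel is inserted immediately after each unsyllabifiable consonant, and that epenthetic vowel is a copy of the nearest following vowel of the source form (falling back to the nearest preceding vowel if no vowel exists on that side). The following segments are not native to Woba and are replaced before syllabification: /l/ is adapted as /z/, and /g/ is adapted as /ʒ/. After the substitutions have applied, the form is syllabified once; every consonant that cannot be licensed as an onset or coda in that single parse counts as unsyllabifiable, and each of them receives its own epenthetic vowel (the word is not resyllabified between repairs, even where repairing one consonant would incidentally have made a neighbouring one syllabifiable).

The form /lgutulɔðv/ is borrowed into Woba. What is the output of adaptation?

zuʒutuzɔðɔvɔ

Substitution: /l/ → /z/, /g/ → /ʒ/, giving /zʒutuzɔðv/.
The consonants /z/, /ð/, /v/ cannot be parsed into a legal (C)V(N) syllable (only a nasal (/m/, /n/, or /ŋ/) is licensed in coda position; onsets are limited to one consonant).
Epenthesis after each stranded consonant: /z/ → /zu/, /ð/ → /ðɔ/, /v/ → /vɔ/.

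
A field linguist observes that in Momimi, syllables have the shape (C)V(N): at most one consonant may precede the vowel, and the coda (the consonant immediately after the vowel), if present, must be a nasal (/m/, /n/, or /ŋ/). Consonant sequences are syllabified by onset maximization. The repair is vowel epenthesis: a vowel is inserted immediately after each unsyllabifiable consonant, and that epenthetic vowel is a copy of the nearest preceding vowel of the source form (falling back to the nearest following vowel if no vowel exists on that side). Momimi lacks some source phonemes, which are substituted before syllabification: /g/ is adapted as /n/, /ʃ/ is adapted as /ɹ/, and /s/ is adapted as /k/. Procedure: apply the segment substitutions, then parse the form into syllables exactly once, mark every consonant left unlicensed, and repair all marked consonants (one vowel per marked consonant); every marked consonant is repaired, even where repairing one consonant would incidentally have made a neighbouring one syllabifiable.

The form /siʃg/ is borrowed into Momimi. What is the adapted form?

Substitution: /s/ → /k/, /ʃ/ → /ɹ/, /g/ → /n/, giving /kiɹn/.
Syllabifying with onset maximization leaves /ɹ/, /n/ stranded (only a nasal (/m/, /n/, or /ŋ/) is licensed in coda position; onsets are limited to one consonant).
Each unlicensed consonant becomes the onset of a new syllable: /ɹ/ → /ɹi/, /n/ → /ni/.

kiɹini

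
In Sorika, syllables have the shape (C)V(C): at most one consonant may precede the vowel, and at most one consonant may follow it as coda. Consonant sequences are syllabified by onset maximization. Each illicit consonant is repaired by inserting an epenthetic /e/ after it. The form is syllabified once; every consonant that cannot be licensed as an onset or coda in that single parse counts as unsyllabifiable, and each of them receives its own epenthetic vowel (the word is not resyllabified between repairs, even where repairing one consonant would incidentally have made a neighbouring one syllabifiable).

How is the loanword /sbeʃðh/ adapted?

Syllabifying with onset maximization leaves /s/, /ð/, /h/ stranded (at most one coda consonant is licensed; onsets are limited to one consonant).
Inserting the epenthetic vowel yields /s/ → /se/, /ð/ → /ðe/, /h/ → /he/.

sebeʃðehe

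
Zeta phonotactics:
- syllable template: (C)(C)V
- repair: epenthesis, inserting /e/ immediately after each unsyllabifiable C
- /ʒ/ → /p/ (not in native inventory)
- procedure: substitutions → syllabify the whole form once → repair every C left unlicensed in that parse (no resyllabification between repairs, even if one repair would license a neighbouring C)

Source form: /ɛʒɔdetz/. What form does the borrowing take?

Substitution: /ʒ/ → /p/, giving /ɛpɔdetz/.
Syllabifying with onset maximization leaves /t/, /z/ stranded (no codas are permitted; onsets may contain at most 2 consonants).
Inserting the epenthetic vowel yields /t/ → /te/, /z/ → /ze/.

ɛpɔdeteze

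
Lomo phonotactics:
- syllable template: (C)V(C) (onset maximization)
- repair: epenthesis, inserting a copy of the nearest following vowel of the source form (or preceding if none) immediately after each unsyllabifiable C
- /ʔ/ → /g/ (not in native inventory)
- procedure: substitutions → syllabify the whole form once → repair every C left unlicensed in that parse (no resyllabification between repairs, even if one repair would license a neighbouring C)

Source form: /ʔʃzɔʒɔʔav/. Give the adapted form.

Substitution: /ʔ/ → /g/, giving /gʃzɔʒɔgav/.
The consonants /g/, /ʃ/ cannot be parsed into a legal (C)V(C) syllable (at most one coda consonant is licensed; onsets are limited to one consonant).
Inserting the epenthetic vowel yields /g/ → /gɔ/, /ʃ/ → /ʃɔ/.

gɔʃɔzɔʒɔgav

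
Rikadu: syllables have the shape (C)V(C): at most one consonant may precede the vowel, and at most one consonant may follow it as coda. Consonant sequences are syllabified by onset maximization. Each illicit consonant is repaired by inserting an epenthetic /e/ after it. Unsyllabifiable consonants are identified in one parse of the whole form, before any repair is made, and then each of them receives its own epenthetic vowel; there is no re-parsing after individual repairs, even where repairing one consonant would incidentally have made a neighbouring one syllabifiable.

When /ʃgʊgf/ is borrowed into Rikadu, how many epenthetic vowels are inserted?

2

The unsyllabifiable consonants are /ʃ/, /f/; each receives one epenthetic vowel.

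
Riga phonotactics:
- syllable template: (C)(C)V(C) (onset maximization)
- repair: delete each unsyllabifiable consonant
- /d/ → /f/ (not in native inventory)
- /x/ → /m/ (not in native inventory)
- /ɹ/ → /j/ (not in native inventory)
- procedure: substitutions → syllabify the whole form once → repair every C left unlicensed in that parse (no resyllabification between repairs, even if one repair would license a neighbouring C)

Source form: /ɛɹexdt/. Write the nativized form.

Substitution: /ɹ/ → /j/, /x/ → /m/, /d/ → /f/, giving /ɛjemft/.
Under (C)(C)V(C), the unsyllabifiable consonants are /f/, /t/ (at most one coda consonant is licensed; onsets may contain at most 2 consonants).
Deletion applies to /f/, /t/.

ɛjem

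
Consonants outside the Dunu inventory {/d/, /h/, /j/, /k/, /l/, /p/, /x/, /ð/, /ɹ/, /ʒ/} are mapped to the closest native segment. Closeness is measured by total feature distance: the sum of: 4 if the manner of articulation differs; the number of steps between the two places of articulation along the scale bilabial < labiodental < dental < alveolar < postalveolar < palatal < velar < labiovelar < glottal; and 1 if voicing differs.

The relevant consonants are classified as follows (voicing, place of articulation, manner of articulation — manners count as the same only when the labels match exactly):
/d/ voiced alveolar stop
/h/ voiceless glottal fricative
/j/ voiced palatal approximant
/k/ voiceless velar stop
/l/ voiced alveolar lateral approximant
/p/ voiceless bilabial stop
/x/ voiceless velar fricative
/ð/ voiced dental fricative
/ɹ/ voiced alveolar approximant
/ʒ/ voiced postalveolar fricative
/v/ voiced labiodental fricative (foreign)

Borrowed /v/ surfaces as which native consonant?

ð

/ð/ is closest: same manner (fricative), place distance 1 (labiodental→dental), same voicing; total 1. Next closest is /ʒ/ at distance 3.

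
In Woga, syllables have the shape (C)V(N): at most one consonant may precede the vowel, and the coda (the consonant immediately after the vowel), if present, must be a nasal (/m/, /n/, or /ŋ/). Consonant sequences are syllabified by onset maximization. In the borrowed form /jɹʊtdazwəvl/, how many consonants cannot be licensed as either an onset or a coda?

The consonants /j/, /t/, /z/, /v/, /l/ cannot be parsed into a legal (C)V(N) syllable (only a nasal (/m/, /n/, or /ŋ/) is licensed in coda position; onsets are limited to one consonant).

5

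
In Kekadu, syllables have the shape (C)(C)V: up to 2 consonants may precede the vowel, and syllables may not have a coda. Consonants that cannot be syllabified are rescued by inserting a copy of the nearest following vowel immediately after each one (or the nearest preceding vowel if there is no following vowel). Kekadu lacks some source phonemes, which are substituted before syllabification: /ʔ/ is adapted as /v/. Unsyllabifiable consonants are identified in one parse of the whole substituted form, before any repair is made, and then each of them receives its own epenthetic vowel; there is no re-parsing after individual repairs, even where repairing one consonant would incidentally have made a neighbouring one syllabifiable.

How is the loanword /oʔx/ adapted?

Substitution: /ʔ/ → /v/, giving /ovx/.
The consonants /v/, /x/ cannot be parsed into a legal (C)(C)V syllable (no codas are permitted; onsets may contain at most 2 consonants).
Epenthesis after each stranded consonant: /v/ → /vo/, /x/ → /xo/.

ovoxo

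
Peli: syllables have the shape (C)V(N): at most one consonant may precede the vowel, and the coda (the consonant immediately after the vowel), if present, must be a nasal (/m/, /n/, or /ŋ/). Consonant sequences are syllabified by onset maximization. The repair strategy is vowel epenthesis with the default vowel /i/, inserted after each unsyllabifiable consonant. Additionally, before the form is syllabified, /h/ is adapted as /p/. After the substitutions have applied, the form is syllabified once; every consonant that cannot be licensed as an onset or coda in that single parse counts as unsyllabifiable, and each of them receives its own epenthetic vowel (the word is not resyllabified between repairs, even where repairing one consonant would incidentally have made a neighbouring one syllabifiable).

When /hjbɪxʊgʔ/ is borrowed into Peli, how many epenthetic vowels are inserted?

4

After substitution the input is /pjbɪxʊgʔ/.
The unsyllabifiable consonants are /p/, /j/, /g/, /ʔ/; each receives one epenthetic vowel.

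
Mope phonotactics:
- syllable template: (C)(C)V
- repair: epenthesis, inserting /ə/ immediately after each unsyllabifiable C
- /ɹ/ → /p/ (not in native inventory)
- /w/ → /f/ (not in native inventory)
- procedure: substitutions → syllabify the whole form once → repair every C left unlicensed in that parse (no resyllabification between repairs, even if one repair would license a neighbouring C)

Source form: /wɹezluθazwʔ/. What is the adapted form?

fpezluθazəfəʔə

Substitution: /w/ → /f/, /ɹ/ → /p/, giving /fpezluθazfʔ/.
Under (C)(C)V, the unsyllabifiable consonants are /z/, /f/, /ʔ/ (no codas are permitted; onsets may contain at most 2 consonants).
Epenthesis after each stranded consonant: /z/ → /zə/, /f/ → /fə/, /ʔ/ → /ʔə/.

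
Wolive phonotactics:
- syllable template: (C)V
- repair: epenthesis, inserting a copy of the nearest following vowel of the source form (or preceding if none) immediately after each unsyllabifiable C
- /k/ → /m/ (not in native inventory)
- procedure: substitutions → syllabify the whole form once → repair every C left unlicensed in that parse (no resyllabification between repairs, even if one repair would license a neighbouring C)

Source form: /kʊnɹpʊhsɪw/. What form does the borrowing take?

Substitution: /k/ → /m/, giving /mʊnɹpʊhsɪw/.
Syllabifying with onset maximization leaves /n/, /ɹ/, /h/, /w/ stranded (no codas are permitted; onsets are limited to one consonant).
Epenthesis after each stranded consonant: /n/ → /nʊ/, /ɹ/ → /ɹʊ/, /h/ → /hɪ/, /w/ → /wɪ/.

mʊnʊɹʊpʊhɪsɪwɪ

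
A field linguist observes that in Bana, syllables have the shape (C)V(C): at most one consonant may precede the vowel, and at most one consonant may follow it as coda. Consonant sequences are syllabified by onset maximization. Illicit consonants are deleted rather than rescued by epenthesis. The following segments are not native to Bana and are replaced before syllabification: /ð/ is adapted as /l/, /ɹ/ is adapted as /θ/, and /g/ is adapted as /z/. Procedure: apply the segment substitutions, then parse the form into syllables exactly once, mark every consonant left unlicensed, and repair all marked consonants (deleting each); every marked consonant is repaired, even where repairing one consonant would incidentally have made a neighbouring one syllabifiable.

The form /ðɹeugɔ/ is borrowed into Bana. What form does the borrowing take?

θeuzɔ

Substitution: /ð/ → /l/, /ɹ/ → /θ/, /g/ → /z/, giving /lθeuzɔ/.
Under (C)V(C), the unsyllabifiable consonants are /l/ (at most one coda consonant is licensed; onsets are limited to one consonant).
Deletion applies to /l/.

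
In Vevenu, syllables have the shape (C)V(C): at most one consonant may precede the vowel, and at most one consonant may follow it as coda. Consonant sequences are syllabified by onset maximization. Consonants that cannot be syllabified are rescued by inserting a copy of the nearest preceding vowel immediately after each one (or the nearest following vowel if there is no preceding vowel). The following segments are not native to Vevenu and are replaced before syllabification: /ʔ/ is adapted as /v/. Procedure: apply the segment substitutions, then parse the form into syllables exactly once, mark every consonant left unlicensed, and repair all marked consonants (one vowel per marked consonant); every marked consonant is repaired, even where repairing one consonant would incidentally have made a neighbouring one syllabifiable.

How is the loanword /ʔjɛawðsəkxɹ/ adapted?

vɛjɛawðasəkxəɹə

Substitution: /ʔ/ → /v/, giving /vjɛawðsəkxɹ/.
Under (C)V(C), the unsyllabifiable consonants are /v/, /ð/, /x/, /ɹ/ (at most one coda consonant is licensed; onsets are limited to one consonant).
Epenthesis after each stranded consonant: /v/ → /vɛ/, /ð/ → /ða/, /x/ → /xə/, /ɹ/ → /ɹə/.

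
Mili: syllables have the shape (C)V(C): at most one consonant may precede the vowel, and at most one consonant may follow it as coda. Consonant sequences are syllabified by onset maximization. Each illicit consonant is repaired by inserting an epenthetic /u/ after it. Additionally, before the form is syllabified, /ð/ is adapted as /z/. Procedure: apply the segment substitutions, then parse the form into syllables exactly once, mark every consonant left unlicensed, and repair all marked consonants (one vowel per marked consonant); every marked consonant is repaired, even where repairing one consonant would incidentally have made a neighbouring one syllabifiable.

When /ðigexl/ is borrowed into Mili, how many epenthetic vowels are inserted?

1

After substitution the input is /zigexl/.
The unsyllabifiable consonants are /l/; each receives one epenthetic vowel.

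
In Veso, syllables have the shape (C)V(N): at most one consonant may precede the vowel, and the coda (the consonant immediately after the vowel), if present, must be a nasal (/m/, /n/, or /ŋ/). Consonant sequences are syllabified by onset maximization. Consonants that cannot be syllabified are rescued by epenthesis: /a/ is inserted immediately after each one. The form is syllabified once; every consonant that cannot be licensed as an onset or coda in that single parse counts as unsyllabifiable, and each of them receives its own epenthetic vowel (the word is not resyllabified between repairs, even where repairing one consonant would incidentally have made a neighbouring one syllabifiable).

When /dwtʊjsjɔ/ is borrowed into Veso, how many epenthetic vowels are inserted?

The unsyllabifiable consonants are /d/, /w/, /j/, /s/; each receives one epenthetic vowel.

4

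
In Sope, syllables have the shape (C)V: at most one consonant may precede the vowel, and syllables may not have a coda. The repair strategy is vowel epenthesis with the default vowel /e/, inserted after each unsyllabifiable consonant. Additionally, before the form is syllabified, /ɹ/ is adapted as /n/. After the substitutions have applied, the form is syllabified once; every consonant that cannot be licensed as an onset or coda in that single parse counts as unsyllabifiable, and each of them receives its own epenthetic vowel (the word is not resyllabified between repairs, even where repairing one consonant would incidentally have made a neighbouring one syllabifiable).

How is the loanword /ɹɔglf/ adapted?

nɔgelefe

Substitution: /ɹ/ → /n/, giving /nɔglf/.
The consonants /g/, /l/, /f/ cannot be parsed into a legal (C)V syllable (no codas are permitted; onsets are limited to one consonant).
Each unlicensed consonant becomes the onset of a new syllable: /g/ → /ge/, /l/ → /le/, /f/ → /fe/.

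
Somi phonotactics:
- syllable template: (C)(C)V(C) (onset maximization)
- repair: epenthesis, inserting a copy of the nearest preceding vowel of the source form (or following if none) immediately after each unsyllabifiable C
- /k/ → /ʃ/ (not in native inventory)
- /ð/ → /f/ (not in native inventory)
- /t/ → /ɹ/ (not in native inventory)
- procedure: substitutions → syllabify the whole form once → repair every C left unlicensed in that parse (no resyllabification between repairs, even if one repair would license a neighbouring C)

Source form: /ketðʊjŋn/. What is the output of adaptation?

ʃeɹfʊjŋʊnʊ

Substitution: /k/ → /ʃ/, /t/ → /ɹ/, /ð/ → /f/, giving /ʃeɹfʊjŋn/.
The consonants /ŋ/, /n/ cannot be parsed into a legal (C)(C)V(C) syllable (at most one coda consonant is licensed; onsets may contain at most 2 consonants).
Epenthesis after each stranded consonant: /ŋ/ → /ŋʊ/, /n/ → /nʊ/.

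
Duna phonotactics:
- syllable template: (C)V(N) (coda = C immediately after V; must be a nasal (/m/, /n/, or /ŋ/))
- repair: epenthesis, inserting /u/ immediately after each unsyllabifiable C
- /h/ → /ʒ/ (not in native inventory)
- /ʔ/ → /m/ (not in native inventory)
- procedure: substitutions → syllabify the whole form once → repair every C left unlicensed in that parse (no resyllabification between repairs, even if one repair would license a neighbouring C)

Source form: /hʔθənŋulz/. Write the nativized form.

ʒumuθənŋuluzu

Substitution: /h/ → /ʒ/, /ʔ/ → /m/, giving /ʒmθənŋulz/.
Under (C)V(N), the unsyllabifiable consonants are /ʒ/, /m/, /l/, /z/ (only a nasal (/m/, /n/, or /ŋ/) is licensed in coda position; onsets are limited to one consonant).
Each unlicensed consonant becomes the onset of a new syllable: /ʒ/ → /ʒu/, /m/ → /mu/, /l/ → /lu/, /z/ → /zu/.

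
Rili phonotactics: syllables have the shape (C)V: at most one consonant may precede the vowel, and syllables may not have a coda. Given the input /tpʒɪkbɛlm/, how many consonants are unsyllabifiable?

The consonants /t/, /p/, /k/, /l/, /m/ cannot be parsed into a legal (C)V syllable (no codas are permitted; onsets are limited to one consonant).

5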